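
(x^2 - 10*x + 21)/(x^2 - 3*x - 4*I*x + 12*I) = (x - 7)/(x - 4*I)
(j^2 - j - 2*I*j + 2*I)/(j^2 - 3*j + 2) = (j - 2*I)/(j - 2)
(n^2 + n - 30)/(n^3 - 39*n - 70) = (-n^2 - n + 30)/(-n^3 + 39*n + 70)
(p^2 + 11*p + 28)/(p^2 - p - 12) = (p^2 + 11*p + 28)/(p^2 - p - 12)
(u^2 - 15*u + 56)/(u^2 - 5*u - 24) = (u - 7)/(u + 3)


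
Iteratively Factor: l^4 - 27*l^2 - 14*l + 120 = (l - 5)*(l^3 + 5*l^2 - 2*l - 24) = (l - 5)*(l - 2)*(l^2 + 7*l + 12) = (l - 5)*(l - 2)*(l + 4)*(l + 3)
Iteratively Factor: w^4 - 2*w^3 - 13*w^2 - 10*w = (w)*(w^3 - 2*w^2 - 13*w - 10) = w*(w - 5)*(w^2 + 3*w + 2) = w*(w - 5)*(w + 2)*(w + 1)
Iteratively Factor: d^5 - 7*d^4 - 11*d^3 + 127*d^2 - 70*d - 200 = (d - 2)*(d^4 - 5*d^3 - 21*d^2 + 85*d + 100) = (d - 5)*(d - 2)*(d^3 - 21*d - 20) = (d - 5)^2*(d - 2)*(d^2 + 5*d + 4) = (d - 5)^2*(d - 2)*(d + 4)*(d + 1)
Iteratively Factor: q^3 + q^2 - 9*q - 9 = (q + 1)*(q^2 - 9) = (q + 1)*(q + 3)*(q - 3)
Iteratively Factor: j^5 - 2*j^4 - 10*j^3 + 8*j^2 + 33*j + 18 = (j + 2)*(j^4 - 4*j^3 - 2*j^2 + 12*j + 9) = (j + 1)*(j + 2)*(j^3 - 5*j^2 + 3*j + 9) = (j + 1)^2*(j + 2)*(j^2 - 6*j + 9) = (j - 3)*(j + 1)^2*(j + 2)*(j - 3)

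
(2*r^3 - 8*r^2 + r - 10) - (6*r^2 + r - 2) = 2*r^3 - 14*r^2 - 8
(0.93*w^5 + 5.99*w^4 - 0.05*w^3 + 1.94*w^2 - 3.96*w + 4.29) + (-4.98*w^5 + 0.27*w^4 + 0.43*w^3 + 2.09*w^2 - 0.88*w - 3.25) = -4.05*w^5 + 6.26*w^4 + 0.38*w^3 + 4.03*w^2 - 4.84*w + 1.04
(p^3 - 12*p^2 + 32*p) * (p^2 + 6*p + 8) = p^5 - 6*p^4 - 32*p^3 + 96*p^2 + 256*p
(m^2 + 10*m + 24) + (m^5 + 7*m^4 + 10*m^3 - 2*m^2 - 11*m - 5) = m^5 + 7*m^4 + 10*m^3 - m^2 - m + 19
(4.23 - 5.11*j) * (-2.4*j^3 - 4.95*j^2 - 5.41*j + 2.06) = 12.264*j^4 + 15.1425*j^3 + 6.7066*j^2 - 33.4109*j + 8.7138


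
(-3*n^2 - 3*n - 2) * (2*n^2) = -6*n^4 - 6*n^3 - 4*n^2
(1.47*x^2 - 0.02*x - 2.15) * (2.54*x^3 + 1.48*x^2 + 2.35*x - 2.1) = 3.7338*x^5 + 2.1248*x^4 - 2.0361*x^3 - 6.316*x^2 - 5.0105*x + 4.515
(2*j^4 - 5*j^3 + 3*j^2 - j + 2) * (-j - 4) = -2*j^5 - 3*j^4 + 17*j^3 - 11*j^2 + 2*j - 8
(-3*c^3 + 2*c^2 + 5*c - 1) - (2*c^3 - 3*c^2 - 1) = -5*c^3 + 5*c^2 + 5*c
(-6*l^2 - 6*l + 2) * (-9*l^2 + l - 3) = 54*l^4 + 48*l^3 - 6*l^2 + 20*l - 6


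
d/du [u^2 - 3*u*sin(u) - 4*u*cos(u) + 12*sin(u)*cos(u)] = 4*u*sin(u) - 3*u*cos(u) + 2*u - 3*sin(u) - 4*cos(u) + 12*cos(2*u)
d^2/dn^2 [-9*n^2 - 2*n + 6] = -18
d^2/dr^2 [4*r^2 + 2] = 8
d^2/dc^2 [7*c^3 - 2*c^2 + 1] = 42*c - 4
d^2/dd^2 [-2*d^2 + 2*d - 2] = -4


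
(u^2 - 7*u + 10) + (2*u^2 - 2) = 3*u^2 - 7*u + 8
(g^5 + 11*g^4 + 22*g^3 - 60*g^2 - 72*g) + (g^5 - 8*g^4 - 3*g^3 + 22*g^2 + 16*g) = 2*g^5 + 3*g^4 + 19*g^3 - 38*g^2 - 56*g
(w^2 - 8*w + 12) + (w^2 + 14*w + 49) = 2*w^2 + 6*w + 61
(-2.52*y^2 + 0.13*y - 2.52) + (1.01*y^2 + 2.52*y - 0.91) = -1.51*y^2 + 2.65*y - 3.43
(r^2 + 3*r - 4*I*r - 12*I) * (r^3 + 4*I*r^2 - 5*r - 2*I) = r^5 + 3*r^4 + 11*r^3 + 33*r^2 + 18*I*r^2 - 8*r + 54*I*r - 24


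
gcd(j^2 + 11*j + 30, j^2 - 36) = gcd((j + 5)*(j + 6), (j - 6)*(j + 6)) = j + 6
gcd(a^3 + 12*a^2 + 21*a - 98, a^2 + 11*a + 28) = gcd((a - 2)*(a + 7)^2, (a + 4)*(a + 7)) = a + 7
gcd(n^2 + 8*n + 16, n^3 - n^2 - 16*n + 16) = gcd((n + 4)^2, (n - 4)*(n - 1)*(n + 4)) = n + 4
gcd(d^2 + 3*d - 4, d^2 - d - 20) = d + 4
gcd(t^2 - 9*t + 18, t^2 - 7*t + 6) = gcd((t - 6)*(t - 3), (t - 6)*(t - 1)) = t - 6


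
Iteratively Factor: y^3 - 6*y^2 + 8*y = (y - 4)*(y^2 - 2*y) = (y - 4)*(y - 2)*(y)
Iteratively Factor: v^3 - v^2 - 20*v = (v - 5)*(v^2 + 4*v) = (v - 5)*(v + 4)*(v)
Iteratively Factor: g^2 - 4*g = (g - 4)*(g)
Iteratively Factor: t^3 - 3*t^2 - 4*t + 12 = (t - 2)*(t^2 - t - 6) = (t - 2)*(t + 2)*(t - 3)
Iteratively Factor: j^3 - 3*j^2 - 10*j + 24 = (j - 2)*(j^2 - j - 12) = (j - 2)*(j + 3)*(j - 4)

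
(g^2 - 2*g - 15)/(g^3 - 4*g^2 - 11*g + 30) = 1/(g - 2)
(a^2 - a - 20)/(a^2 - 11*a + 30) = (a + 4)/(a - 6)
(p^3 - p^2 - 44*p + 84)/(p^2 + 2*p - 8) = (p^2 + p - 42)/(p + 4)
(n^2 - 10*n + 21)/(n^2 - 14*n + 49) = (n - 3)/(n - 7)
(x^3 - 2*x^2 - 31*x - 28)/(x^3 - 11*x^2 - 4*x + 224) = (x + 1)/(x - 8)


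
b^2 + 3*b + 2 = (b + 1)*(b + 2)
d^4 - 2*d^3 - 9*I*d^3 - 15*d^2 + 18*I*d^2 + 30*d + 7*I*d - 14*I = (d - 2)*(d - 7*I)*(d - I)^2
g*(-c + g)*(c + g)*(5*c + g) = -5*c^3*g - c^2*g^2 + 5*c*g^3 + g^4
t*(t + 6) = t^2 + 6*t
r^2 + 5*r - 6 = (r - 1)*(r + 6)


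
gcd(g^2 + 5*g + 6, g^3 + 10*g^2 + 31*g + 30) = g^2 + 5*g + 6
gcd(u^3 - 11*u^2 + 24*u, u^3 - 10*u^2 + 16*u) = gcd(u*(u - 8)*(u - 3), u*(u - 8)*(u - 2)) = u^2 - 8*u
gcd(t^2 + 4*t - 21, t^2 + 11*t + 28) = t + 7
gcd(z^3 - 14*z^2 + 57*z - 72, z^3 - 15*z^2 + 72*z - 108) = z - 3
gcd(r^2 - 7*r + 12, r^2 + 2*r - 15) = r - 3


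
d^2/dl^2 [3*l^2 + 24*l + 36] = 6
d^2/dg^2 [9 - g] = 0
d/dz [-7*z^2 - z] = -14*z - 1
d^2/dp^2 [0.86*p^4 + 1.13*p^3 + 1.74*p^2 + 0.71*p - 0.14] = 10.32*p^2 + 6.78*p + 3.48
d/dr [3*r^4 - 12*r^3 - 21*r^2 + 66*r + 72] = 12*r^3 - 36*r^2 - 42*r + 66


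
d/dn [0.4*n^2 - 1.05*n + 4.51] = 0.8*n - 1.05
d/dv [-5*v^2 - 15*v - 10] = -10*v - 15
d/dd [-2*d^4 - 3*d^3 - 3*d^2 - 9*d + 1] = -8*d^3 - 9*d^2 - 6*d - 9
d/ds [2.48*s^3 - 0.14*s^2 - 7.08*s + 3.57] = 7.44*s^2 - 0.28*s - 7.08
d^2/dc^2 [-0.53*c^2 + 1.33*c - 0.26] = -1.06000000000000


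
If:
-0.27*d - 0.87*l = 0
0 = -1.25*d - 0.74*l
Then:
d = 0.00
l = 0.00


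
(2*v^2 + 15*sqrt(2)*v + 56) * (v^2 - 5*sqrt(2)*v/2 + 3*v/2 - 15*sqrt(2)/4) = 2*v^4 + 3*v^3 + 10*sqrt(2)*v^3 - 19*v^2 + 15*sqrt(2)*v^2 - 140*sqrt(2)*v - 57*v/2 - 210*sqrt(2)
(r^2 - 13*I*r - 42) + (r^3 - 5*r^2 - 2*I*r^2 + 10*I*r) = r^3 - 4*r^2 - 2*I*r^2 - 3*I*r - 42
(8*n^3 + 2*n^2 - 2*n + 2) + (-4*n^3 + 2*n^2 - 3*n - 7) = 4*n^3 + 4*n^2 - 5*n - 5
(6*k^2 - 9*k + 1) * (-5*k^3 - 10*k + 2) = -30*k^5 + 45*k^4 - 65*k^3 + 102*k^2 - 28*k + 2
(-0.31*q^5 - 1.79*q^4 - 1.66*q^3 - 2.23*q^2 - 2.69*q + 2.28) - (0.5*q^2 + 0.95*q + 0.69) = -0.31*q^5 - 1.79*q^4 - 1.66*q^3 - 2.73*q^2 - 3.64*q + 1.59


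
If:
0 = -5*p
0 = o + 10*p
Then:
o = 0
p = 0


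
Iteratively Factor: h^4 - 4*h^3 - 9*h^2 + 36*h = (h - 4)*(h^3 - 9*h) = h*(h - 4)*(h^2 - 9) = h*(h - 4)*(h - 3)*(h + 3)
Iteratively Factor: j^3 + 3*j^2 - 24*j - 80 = (j - 5)*(j^2 + 8*j + 16) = (j - 5)*(j + 4)*(j + 4)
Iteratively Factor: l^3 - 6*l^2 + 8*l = (l)*(l^2 - 6*l + 8) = l*(l - 2)*(l - 4)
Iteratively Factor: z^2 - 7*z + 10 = (z - 2)*(z - 5)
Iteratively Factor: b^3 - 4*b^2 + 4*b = (b)*(b^2 - 4*b + 4) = b*(b - 2)*(b - 2)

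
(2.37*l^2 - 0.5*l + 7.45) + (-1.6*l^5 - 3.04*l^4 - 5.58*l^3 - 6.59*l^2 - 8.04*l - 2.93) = -1.6*l^5 - 3.04*l^4 - 5.58*l^3 - 4.22*l^2 - 8.54*l + 4.52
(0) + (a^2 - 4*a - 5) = a^2 - 4*a - 5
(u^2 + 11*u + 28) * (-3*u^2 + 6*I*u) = -3*u^4 - 33*u^3 + 6*I*u^3 - 84*u^2 + 66*I*u^2 + 168*I*u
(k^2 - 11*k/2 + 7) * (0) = 0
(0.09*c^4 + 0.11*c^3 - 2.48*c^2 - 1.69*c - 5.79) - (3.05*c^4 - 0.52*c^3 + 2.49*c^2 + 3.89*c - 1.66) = -2.96*c^4 + 0.63*c^3 - 4.97*c^2 - 5.58*c - 4.13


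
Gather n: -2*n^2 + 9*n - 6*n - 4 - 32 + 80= -2*n^2 + 3*n + 44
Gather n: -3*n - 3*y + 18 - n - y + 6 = -4*n - 4*y + 24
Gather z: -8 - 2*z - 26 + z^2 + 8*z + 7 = z^2 + 6*z - 27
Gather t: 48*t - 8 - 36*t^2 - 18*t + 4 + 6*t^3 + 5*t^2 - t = 6*t^3 - 31*t^2 + 29*t - 4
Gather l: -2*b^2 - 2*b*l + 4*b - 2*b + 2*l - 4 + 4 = -2*b^2 + 2*b + l*(2 - 2*b)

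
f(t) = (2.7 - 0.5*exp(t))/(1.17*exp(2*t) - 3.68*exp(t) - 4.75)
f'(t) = (2.7 - 0.5*exp(t))*(-2.34*exp(2*t) + 3.68*exp(t))/(1.17*exp(2*t) - 3.68*exp(t) - 4.75)^2 - 0.5*exp(t)/(1.17*exp(2*t) - 3.68*exp(t) - 4.75) = (0.585*exp(2*t) - 6.318*exp(t) + 12.311)*exp(t)/(1.3689*exp(4*t) - 8.6112*exp(3*t) + 2.4274*exp(2*t) + 34.96*exp(t) + 22.5625)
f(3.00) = -0.02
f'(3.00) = 0.02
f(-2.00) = -0.50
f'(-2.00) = 0.06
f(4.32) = -0.01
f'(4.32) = 0.01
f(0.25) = -0.27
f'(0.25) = 0.12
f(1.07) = -0.22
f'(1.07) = -0.11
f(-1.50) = -0.47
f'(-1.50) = 0.08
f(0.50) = -0.25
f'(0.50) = 0.10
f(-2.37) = -0.52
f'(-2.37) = 0.04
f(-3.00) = -0.54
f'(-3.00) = 0.02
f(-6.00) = -0.57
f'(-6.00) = 0.00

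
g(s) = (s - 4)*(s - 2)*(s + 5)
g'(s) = (s - 4)*(s - 2) + (s - 4)*(s + 5) + (s - 2)*(s + 5)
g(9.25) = 542.39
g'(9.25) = 216.19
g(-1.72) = 69.79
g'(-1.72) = -9.68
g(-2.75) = 72.14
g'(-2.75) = 6.19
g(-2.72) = 72.32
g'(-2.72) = 5.64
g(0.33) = 32.67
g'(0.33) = -22.33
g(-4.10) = 44.47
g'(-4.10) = 36.63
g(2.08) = -1.09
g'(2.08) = -13.18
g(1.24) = 13.09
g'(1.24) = -19.87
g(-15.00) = -3230.00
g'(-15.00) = 683.00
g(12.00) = 1360.00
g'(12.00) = 386.00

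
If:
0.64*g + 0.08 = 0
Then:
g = -0.12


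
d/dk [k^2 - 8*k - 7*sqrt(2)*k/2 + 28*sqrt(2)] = 2*k - 8 - 7*sqrt(2)/2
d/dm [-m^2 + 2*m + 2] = 2 - 2*m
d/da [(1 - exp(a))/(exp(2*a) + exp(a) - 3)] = (-(1 - exp(a))*(2*exp(a) + 1) - exp(2*a) - exp(a) + 3)*exp(a)/(exp(2*a) + exp(a) - 3)^2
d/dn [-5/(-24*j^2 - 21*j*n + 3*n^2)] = 5*(-7*j + 2*n)/(3*(8*j^2 + 7*j*n - n^2)^2)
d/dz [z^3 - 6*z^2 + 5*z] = 3*z^2 - 12*z + 5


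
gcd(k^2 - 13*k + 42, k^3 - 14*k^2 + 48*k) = k - 6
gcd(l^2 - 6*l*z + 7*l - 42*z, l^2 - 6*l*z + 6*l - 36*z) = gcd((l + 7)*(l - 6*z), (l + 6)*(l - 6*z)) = -l + 6*z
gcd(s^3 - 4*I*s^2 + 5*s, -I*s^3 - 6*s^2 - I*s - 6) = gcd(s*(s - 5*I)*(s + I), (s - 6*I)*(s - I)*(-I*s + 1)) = s + I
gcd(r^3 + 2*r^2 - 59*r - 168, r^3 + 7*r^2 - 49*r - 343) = r + 7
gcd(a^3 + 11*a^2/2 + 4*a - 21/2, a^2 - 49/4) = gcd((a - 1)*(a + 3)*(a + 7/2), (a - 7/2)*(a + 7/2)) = a + 7/2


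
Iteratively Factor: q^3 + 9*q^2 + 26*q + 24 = (q + 4)*(q^2 + 5*q + 6) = (q + 3)*(q + 4)*(q + 2)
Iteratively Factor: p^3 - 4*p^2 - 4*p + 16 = (p - 4)*(p^2 - 4) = (p - 4)*(p + 2)*(p - 2)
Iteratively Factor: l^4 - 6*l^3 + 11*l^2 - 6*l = (l - 1)*(l^3 - 5*l^2 + 6*l) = l*(l - 1)*(l^2 - 5*l + 6) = l*(l - 3)*(l - 1)*(l - 2)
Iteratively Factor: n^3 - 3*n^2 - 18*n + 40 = (n - 2)*(n^2 - n - 20) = (n - 2)*(n + 4)*(n - 5)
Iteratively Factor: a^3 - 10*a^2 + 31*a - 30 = (a - 3)*(a^2 - 7*a + 10) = (a - 3)*(a - 2)*(a - 5)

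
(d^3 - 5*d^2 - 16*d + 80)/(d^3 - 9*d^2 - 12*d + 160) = (d - 4)/(d - 8)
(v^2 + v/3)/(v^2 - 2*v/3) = (3*v + 1)/(3*v - 2)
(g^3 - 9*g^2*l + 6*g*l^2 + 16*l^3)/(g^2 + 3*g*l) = (g^3 - 9*g^2*l + 6*g*l^2 + 16*l^3)/(g*(g + 3*l))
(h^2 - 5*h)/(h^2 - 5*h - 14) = h*(5 - h)/(-h^2 + 5*h + 14)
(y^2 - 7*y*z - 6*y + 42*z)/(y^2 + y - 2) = (y^2 - 7*y*z - 6*y + 42*z)/(y^2 + y - 2)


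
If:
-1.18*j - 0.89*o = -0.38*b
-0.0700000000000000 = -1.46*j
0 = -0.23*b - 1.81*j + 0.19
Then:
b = 0.45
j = 0.05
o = 0.13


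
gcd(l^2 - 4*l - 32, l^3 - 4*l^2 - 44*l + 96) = l - 8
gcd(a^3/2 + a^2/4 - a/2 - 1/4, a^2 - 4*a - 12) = 1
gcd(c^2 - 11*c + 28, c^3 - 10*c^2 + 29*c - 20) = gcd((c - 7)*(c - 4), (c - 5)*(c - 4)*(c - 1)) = c - 4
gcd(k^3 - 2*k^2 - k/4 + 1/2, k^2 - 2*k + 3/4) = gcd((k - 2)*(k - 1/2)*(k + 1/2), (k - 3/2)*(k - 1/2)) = k - 1/2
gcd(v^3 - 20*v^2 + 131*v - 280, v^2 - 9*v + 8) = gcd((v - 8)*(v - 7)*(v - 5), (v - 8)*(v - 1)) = v - 8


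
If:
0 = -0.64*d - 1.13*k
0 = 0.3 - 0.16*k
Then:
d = -3.31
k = 1.88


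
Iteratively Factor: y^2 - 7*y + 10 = (y - 5)*(y - 2)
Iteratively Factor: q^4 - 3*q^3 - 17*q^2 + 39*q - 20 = (q - 1)*(q^3 - 2*q^2 - 19*q + 20) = (q - 5)*(q - 1)*(q^2 + 3*q - 4) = (q - 5)*(q - 1)^2*(q + 4)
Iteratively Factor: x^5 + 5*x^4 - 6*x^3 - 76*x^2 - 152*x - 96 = (x + 3)*(x^4 + 2*x^3 - 12*x^2 - 40*x - 32) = (x - 4)*(x + 3)*(x^3 + 6*x^2 + 12*x + 8) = (x - 4)*(x + 2)*(x + 3)*(x^2 + 4*x + 4) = (x - 4)*(x + 2)^2*(x + 3)*(x + 2)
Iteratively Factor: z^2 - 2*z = (z)*(z - 2)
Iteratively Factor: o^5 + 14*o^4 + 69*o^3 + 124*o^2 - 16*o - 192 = (o - 1)*(o^4 + 15*o^3 + 84*o^2 + 208*o + 192) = (o - 1)*(o + 4)*(o^3 + 11*o^2 + 40*o + 48) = (o - 1)*(o + 4)^2*(o^2 + 7*o + 12) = (o - 1)*(o + 4)^3*(o + 3)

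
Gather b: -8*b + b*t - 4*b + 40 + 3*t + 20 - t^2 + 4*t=b*(t - 12) - t^2 + 7*t + 60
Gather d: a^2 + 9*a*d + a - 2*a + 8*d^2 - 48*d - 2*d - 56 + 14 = a^2 - a + 8*d^2 + d*(9*a - 50) - 42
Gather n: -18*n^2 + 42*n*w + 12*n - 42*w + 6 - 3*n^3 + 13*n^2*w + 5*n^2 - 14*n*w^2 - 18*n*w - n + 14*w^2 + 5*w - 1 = -3*n^3 + n^2*(13*w - 13) + n*(-14*w^2 + 24*w + 11) + 14*w^2 - 37*w + 5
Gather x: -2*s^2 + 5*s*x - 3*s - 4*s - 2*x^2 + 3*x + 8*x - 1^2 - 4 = -2*s^2 - 7*s - 2*x^2 + x*(5*s + 11) - 5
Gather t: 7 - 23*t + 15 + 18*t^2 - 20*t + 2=18*t^2 - 43*t + 24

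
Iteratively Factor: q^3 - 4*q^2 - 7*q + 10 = (q - 1)*(q^2 - 3*q - 10) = (q - 1)*(q + 2)*(q - 5)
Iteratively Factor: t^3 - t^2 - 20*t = (t - 5)*(t^2 + 4*t) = (t - 5)*(t + 4)*(t)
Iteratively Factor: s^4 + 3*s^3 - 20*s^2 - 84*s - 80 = (s - 5)*(s^3 + 8*s^2 + 20*s + 16) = (s - 5)*(s + 2)*(s^2 + 6*s + 8) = (s - 5)*(s + 2)^2*(s + 4)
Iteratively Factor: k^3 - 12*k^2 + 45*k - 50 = (k - 5)*(k^2 - 7*k + 10) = (k - 5)*(k - 2)*(k - 5)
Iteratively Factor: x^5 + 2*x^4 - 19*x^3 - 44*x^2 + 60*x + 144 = (x - 4)*(x^4 + 6*x^3 + 5*x^2 - 24*x - 36) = (x - 4)*(x + 3)*(x^3 + 3*x^2 - 4*x - 12) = (x - 4)*(x + 2)*(x + 3)*(x^2 + x - 6) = (x - 4)*(x + 2)*(x + 3)^2*(x - 2)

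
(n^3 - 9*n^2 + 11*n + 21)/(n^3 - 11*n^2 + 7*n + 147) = (n^2 - 2*n - 3)/(n^2 - 4*n - 21)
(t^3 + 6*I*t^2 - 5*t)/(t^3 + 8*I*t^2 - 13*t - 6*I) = t*(t + 5*I)/(t^2 + 7*I*t - 6)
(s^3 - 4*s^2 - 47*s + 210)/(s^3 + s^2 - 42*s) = (s - 5)/s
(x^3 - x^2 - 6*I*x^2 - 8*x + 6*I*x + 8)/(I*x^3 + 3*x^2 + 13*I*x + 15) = (-I*x^3 + x^2*(-6 + I) + x*(6 + 8*I) - 8*I)/(x^3 - 3*I*x^2 + 13*x - 15*I)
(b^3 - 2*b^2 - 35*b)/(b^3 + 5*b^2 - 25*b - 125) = b*(b - 7)/(b^2 - 25)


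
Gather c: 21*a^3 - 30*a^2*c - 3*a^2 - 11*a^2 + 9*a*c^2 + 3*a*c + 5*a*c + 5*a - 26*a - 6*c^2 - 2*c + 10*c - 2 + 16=21*a^3 - 14*a^2 - 21*a + c^2*(9*a - 6) + c*(-30*a^2 + 8*a + 8) + 14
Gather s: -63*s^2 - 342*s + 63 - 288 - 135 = -63*s^2 - 342*s - 360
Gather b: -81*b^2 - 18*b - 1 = -81*b^2 - 18*b - 1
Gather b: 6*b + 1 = 6*b + 1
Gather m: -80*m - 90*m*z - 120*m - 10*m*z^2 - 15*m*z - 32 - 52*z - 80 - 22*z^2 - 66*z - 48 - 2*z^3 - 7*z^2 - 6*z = m*(-10*z^2 - 105*z - 200) - 2*z^3 - 29*z^2 - 124*z - 160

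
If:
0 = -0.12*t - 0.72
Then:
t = -6.00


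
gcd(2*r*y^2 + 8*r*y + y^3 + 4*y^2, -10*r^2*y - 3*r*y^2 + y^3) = 2*r*y + y^2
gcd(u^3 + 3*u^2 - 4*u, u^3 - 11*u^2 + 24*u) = u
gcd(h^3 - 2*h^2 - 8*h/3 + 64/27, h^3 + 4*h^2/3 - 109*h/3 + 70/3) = h - 2/3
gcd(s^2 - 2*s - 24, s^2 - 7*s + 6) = s - 6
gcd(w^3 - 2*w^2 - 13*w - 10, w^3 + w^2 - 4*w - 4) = w^2 + 3*w + 2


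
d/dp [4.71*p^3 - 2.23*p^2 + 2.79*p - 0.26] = 14.13*p^2 - 4.46*p + 2.79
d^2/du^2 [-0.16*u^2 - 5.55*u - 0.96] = -0.320000000000000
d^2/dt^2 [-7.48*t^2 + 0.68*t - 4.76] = -14.9600000000000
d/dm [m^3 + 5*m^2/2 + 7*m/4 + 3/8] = 3*m^2 + 5*m + 7/4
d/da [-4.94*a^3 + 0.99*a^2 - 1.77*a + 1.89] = -14.82*a^2 + 1.98*a - 1.77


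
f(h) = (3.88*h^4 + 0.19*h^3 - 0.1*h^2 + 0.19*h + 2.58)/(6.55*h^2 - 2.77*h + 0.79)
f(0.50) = 2.80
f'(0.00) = 11.69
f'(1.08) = 0.56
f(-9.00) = 45.50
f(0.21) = 5.28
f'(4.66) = 5.79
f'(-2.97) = -3.22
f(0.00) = 3.27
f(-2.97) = 4.46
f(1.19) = 1.59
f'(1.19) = 0.96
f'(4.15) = 5.18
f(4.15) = 11.42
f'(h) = (2.77 - 13.1*h)*(3.88*h^4 + 0.19*h^3 - 0.1*h^2 + 0.19*h + 2.58)/(6.55*h^2 - 2.77*h + 0.79)^2 + (15.52*h^3 + 0.57*h^2 - 0.2*h + 0.19)/(6.55*h^2 - 2.77*h + 0.79)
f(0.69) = 1.81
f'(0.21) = 0.84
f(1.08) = 1.51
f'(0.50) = -8.06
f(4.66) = 14.22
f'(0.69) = -2.95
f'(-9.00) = -10.38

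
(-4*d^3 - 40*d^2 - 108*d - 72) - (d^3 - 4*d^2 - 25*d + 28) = -5*d^3 - 36*d^2 - 83*d - 100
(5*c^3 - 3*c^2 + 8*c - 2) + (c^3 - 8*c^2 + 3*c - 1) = 6*c^3 - 11*c^2 + 11*c - 3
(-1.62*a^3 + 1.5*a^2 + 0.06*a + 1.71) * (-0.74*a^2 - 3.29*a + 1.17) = 1.1988*a^5 + 4.2198*a^4 - 6.8748*a^3 + 0.2922*a^2 - 5.5557*a + 2.0007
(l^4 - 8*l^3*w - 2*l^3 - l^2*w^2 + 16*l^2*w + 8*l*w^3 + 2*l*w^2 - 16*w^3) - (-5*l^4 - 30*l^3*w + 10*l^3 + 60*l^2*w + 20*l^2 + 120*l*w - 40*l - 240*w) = 6*l^4 + 22*l^3*w - 12*l^3 - l^2*w^2 - 44*l^2*w - 20*l^2 + 8*l*w^3 + 2*l*w^2 - 120*l*w + 40*l - 16*w^3 + 240*w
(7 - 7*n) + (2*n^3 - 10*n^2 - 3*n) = 2*n^3 - 10*n^2 - 10*n + 7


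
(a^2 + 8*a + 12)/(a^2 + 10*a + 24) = (a + 2)/(a + 4)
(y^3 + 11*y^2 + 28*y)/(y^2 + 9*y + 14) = y*(y + 4)/(y + 2)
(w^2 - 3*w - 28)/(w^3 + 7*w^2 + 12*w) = (w - 7)/(w*(w + 3))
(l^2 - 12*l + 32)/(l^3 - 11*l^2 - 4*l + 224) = (l - 4)/(l^2 - 3*l - 28)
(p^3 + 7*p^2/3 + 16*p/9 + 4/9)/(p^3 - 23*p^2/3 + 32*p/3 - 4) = (9*p^3 + 21*p^2 + 16*p + 4)/(3*(3*p^3 - 23*p^2 + 32*p - 12))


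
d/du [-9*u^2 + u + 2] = 1 - 18*u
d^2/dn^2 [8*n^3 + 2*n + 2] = 48*n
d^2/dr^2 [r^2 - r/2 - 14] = 2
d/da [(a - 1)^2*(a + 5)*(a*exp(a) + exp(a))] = (a^4 + 8*a^3 + 6*a^2 - 16*a + 1)*exp(a)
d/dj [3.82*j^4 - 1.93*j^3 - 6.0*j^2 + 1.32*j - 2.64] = 15.28*j^3 - 5.79*j^2 - 12.0*j + 1.32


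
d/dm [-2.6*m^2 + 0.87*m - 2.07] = 0.87 - 5.2*m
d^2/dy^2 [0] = 0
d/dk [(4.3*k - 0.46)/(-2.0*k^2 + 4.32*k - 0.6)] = (8.6*k^2 - 1.84*k - 0.592799999999999)/(4.0*k^4 - 17.28*k^3 + 21.0624*k^2 - 5.184*k + 0.36)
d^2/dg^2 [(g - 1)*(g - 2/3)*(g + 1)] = 6*g - 4/3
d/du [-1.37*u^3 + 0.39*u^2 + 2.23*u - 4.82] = -4.11*u^2 + 0.78*u + 2.23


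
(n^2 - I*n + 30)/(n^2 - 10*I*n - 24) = (n + 5*I)/(n - 4*I)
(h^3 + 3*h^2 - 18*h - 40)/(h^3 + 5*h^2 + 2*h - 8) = (h^2 + h - 20)/(h^2 + 3*h - 4)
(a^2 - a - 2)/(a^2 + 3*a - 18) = (a^2 - a - 2)/(a^2 + 3*a - 18)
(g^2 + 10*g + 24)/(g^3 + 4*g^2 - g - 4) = (g + 6)/(g^2 - 1)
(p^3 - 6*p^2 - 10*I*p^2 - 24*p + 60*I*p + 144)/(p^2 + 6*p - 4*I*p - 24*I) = (p^2 - 6*p*(1 + I) + 36*I)/(p + 6)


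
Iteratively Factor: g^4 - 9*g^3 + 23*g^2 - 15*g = (g - 5)*(g^3 - 4*g^2 + 3*g) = (g - 5)*(g - 3)*(g^2 - g) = g*(g - 5)*(g - 3)*(g - 1)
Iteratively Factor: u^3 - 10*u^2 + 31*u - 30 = (u - 2)*(u^2 - 8*u + 15) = (u - 5)*(u - 2)*(u - 3)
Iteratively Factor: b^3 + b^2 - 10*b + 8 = (b - 1)*(b^2 + 2*b - 8) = (b - 1)*(b + 4)*(b - 2)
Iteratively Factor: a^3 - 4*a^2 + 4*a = (a - 2)*(a^2 - 2*a) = a*(a - 2)*(a - 2)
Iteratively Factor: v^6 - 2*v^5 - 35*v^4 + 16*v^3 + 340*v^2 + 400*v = (v)*(v^5 - 2*v^4 - 35*v^3 + 16*v^2 + 340*v + 400) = v*(v - 5)*(v^4 + 3*v^3 - 20*v^2 - 84*v - 80) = v*(v - 5)*(v + 4)*(v^3 - v^2 - 16*v - 20) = v*(v - 5)*(v + 2)*(v + 4)*(v^2 - 3*v - 10) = v*(v - 5)^2*(v + 2)*(v + 4)*(v + 2)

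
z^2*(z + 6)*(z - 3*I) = z^4 + 6*z^3 - 3*I*z^3 - 18*I*z^2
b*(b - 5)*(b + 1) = b^3 - 4*b^2 - 5*b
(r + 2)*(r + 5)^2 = r^3 + 12*r^2 + 45*r + 50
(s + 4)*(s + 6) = s^2 + 10*s + 24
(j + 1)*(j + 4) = j^2 + 5*j + 4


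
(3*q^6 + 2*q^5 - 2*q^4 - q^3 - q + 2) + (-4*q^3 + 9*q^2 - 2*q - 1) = 3*q^6 + 2*q^5 - 2*q^4 - 5*q^3 + 9*q^2 - 3*q + 1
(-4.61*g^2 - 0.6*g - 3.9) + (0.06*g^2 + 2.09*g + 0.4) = -4.55*g^2 + 1.49*g - 3.5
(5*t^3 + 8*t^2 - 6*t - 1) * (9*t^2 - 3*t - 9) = 45*t^5 + 57*t^4 - 123*t^3 - 63*t^2 + 57*t + 9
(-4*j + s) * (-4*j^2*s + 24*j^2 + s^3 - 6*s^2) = 16*j^3*s - 96*j^3 - 4*j^2*s^2 + 24*j^2*s - 4*j*s^3 + 24*j*s^2 + s^4 - 6*s^3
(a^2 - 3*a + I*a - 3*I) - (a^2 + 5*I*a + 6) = -3*a - 4*I*a - 6 - 3*I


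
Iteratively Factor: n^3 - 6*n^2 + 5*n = (n - 5)*(n^2 - n) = n*(n - 5)*(n - 1)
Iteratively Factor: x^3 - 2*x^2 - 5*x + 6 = (x - 1)*(x^2 - x - 6) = (x - 3)*(x - 1)*(x + 2)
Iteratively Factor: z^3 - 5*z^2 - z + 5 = (z - 5)*(z^2 - 1) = (z - 5)*(z + 1)*(z - 1)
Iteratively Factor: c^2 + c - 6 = (c - 2)*(c + 3)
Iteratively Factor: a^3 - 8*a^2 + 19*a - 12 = (a - 3)*(a^2 - 5*a + 4) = (a - 4)*(a - 3)*(a - 1)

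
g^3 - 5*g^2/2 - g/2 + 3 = (g - 2)*(g - 3/2)*(g + 1)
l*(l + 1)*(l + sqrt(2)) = l^3 + l^2 + sqrt(2)*l^2 + sqrt(2)*l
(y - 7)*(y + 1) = y^2 - 6*y - 7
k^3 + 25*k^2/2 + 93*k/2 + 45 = (k + 3/2)*(k + 5)*(k + 6)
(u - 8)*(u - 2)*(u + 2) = u^3 - 8*u^2 - 4*u + 32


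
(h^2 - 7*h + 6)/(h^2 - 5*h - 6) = (h - 1)/(h + 1)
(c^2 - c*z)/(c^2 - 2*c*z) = (c - z)/(c - 2*z)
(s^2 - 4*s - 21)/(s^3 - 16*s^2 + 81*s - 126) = (s + 3)/(s^2 - 9*s + 18)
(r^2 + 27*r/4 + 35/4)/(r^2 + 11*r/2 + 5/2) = (4*r + 7)/(2*(2*r + 1))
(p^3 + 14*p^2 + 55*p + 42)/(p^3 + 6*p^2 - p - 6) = (p + 7)/(p - 1)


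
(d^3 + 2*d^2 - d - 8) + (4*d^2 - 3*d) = d^3 + 6*d^2 - 4*d - 8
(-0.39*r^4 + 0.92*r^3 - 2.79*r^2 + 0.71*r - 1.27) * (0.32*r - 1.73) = -0.1248*r^5 + 0.9691*r^4 - 2.4844*r^3 + 5.0539*r^2 - 1.6347*r + 2.1971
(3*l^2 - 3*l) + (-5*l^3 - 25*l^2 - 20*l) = -5*l^3 - 22*l^2 - 23*l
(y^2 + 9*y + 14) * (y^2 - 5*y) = y^4 + 4*y^3 - 31*y^2 - 70*y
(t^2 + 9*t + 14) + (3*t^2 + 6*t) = 4*t^2 + 15*t + 14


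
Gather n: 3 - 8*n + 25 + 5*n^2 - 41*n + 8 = 5*n^2 - 49*n + 36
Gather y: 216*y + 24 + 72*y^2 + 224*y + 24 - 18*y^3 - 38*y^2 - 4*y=-18*y^3 + 34*y^2 + 436*y + 48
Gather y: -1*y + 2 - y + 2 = 4 - 2*y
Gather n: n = n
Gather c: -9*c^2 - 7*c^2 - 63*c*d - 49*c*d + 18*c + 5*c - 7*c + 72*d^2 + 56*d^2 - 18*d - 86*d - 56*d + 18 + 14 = -16*c^2 + c*(16 - 112*d) + 128*d^2 - 160*d + 32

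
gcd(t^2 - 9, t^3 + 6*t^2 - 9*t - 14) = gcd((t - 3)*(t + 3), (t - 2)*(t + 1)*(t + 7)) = 1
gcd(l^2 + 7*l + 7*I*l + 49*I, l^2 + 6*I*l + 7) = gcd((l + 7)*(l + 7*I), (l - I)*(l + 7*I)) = l + 7*I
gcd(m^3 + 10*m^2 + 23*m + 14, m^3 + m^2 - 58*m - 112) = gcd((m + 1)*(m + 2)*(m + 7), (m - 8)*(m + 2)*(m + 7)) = m^2 + 9*m + 14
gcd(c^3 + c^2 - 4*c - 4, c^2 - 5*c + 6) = c - 2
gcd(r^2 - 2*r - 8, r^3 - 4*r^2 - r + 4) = r - 4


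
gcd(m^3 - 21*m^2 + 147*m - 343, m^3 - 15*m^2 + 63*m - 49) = m^2 - 14*m + 49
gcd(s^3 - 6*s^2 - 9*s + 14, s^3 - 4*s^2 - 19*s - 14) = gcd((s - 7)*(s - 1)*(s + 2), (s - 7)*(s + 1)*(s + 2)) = s^2 - 5*s - 14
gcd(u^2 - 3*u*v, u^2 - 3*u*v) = u^2 - 3*u*v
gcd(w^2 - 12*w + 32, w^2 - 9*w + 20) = w - 4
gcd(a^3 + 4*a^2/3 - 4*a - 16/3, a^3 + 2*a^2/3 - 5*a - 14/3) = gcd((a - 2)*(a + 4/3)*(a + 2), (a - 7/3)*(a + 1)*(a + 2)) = a + 2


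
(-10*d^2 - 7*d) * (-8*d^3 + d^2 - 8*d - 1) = 80*d^5 + 46*d^4 + 73*d^3 + 66*d^2 + 7*d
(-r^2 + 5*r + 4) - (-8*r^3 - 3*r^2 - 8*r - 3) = 8*r^3 + 2*r^2 + 13*r + 7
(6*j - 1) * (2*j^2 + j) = 12*j^3 + 4*j^2 - j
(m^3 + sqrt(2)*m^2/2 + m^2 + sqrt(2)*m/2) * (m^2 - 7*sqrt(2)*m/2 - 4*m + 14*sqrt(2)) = m^5 - 3*sqrt(2)*m^4 - 3*m^4 - 15*m^3/2 + 9*sqrt(2)*m^3 + 21*m^2/2 + 12*sqrt(2)*m^2 + 14*m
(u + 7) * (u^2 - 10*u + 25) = u^3 - 3*u^2 - 45*u + 175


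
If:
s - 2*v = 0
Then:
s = 2*v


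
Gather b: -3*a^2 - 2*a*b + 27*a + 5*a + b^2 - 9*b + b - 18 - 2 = -3*a^2 + 32*a + b^2 + b*(-2*a - 8) - 20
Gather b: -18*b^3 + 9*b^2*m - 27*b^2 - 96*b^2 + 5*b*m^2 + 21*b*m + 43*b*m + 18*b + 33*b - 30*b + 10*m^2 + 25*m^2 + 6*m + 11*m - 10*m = -18*b^3 + b^2*(9*m - 123) + b*(5*m^2 + 64*m + 21) + 35*m^2 + 7*m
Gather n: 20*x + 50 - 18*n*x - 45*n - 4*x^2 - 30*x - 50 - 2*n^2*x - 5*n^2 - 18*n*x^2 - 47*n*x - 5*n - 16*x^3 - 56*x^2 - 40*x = n^2*(-2*x - 5) + n*(-18*x^2 - 65*x - 50) - 16*x^3 - 60*x^2 - 50*x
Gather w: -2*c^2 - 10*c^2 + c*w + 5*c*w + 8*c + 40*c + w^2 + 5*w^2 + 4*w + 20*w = -12*c^2 + 48*c + 6*w^2 + w*(6*c + 24)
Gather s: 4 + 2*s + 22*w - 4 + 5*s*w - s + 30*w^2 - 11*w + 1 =s*(5*w + 1) + 30*w^2 + 11*w + 1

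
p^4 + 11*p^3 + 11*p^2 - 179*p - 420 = (p - 4)*(p + 3)*(p + 5)*(p + 7)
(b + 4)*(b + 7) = b^2 + 11*b + 28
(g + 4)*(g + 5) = g^2 + 9*g + 20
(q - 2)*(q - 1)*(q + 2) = q^3 - q^2 - 4*q + 4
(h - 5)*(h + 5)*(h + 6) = h^3 + 6*h^2 - 25*h - 150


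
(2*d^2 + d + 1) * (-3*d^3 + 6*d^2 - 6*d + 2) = -6*d^5 + 9*d^4 - 9*d^3 + 4*d^2 - 4*d + 2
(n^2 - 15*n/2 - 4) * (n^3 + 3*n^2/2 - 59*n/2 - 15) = n^5 - 6*n^4 - 179*n^3/4 + 801*n^2/4 + 461*n/2 + 60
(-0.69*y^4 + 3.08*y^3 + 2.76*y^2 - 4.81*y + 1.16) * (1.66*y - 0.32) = -1.1454*y^5 + 5.3336*y^4 + 3.596*y^3 - 8.8678*y^2 + 3.4648*y - 0.3712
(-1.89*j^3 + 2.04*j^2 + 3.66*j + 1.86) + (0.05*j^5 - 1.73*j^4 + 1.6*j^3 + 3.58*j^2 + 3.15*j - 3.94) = 0.05*j^5 - 1.73*j^4 - 0.29*j^3 + 5.62*j^2 + 6.81*j - 2.08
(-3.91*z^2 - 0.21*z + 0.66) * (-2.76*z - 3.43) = 10.7916*z^3 + 13.9909*z^2 - 1.1013*z - 2.2638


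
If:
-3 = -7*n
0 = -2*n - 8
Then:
No Solution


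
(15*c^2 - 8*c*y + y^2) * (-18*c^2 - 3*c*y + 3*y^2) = -270*c^4 + 99*c^3*y + 51*c^2*y^2 - 27*c*y^3 + 3*y^4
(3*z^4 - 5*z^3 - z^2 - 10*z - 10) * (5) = 15*z^4 - 25*z^3 - 5*z^2 - 50*z - 50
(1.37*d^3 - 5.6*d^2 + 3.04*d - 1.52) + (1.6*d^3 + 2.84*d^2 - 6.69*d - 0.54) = 2.97*d^3 - 2.76*d^2 - 3.65*d - 2.06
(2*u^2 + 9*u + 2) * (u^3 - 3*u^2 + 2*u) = 2*u^5 + 3*u^4 - 21*u^3 + 12*u^2 + 4*u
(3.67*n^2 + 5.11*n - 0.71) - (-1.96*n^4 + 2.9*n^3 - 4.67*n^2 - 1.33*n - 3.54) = 1.96*n^4 - 2.9*n^3 + 8.34*n^2 + 6.44*n + 2.83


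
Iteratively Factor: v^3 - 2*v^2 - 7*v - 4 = (v + 1)*(v^2 - 3*v - 4) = (v - 4)*(v + 1)*(v + 1)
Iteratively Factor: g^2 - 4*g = (g)*(g - 4)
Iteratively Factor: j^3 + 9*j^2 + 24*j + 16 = (j + 1)*(j^2 + 8*j + 16) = (j + 1)*(j + 4)*(j + 4)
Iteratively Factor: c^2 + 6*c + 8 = (c + 4)*(c + 2)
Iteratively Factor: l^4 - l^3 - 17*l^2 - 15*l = (l + 1)*(l^3 - 2*l^2 - 15*l) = (l + 1)*(l + 3)*(l^2 - 5*l) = (l - 5)*(l + 1)*(l + 3)*(l)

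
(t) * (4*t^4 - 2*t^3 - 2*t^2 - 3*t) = 4*t^5 - 2*t^4 - 2*t^3 - 3*t^2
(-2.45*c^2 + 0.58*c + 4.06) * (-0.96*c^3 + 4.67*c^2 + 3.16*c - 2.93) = 2.352*c^5 - 11.9983*c^4 - 8.931*c^3 + 27.9715*c^2 + 11.1302*c - 11.8958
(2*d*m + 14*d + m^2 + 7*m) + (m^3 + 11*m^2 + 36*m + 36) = 2*d*m + 14*d + m^3 + 12*m^2 + 43*m + 36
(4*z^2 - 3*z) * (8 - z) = -4*z^3 + 35*z^2 - 24*z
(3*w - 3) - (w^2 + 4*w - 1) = -w^2 - w - 2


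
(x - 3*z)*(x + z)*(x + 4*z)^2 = x^4 + 6*x^3*z - 3*x^2*z^2 - 56*x*z^3 - 48*z^4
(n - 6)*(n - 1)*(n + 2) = n^3 - 5*n^2 - 8*n + 12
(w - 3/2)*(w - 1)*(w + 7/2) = w^3 + w^2 - 29*w/4 + 21/4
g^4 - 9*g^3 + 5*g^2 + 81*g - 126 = (g - 7)*(g - 3)*(g - 2)*(g + 3)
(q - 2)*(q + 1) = q^2 - q - 2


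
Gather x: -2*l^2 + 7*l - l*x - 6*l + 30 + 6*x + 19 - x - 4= -2*l^2 + l + x*(5 - l) + 45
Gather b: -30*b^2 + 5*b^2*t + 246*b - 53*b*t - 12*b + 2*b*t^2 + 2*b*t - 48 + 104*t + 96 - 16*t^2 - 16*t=b^2*(5*t - 30) + b*(2*t^2 - 51*t + 234) - 16*t^2 + 88*t + 48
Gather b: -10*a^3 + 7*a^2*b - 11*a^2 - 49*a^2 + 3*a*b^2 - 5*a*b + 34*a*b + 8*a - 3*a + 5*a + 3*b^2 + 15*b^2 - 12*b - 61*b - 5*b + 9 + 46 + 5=-10*a^3 - 60*a^2 + 10*a + b^2*(3*a + 18) + b*(7*a^2 + 29*a - 78) + 60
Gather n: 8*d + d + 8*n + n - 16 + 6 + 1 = 9*d + 9*n - 9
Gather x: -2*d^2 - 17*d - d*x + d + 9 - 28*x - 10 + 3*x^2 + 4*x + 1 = -2*d^2 - 16*d + 3*x^2 + x*(-d - 24)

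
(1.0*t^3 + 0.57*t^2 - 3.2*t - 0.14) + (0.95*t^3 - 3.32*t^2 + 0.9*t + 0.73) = 1.95*t^3 - 2.75*t^2 - 2.3*t + 0.59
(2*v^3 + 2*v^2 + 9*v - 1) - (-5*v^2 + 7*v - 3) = 2*v^3 + 7*v^2 + 2*v + 2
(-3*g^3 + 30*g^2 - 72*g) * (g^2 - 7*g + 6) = -3*g^5 + 51*g^4 - 300*g^3 + 684*g^2 - 432*g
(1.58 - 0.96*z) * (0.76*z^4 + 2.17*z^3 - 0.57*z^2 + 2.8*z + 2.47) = -0.7296*z^5 - 0.8824*z^4 + 3.9758*z^3 - 3.5886*z^2 + 2.0528*z + 3.9026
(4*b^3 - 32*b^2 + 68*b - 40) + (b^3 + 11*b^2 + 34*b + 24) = 5*b^3 - 21*b^2 + 102*b - 16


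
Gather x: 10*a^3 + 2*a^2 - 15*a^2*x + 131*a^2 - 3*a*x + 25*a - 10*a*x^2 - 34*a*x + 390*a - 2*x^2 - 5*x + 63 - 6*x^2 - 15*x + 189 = 10*a^3 + 133*a^2 + 415*a + x^2*(-10*a - 8) + x*(-15*a^2 - 37*a - 20) + 252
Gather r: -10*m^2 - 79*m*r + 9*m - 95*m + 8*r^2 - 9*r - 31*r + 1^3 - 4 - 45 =-10*m^2 - 86*m + 8*r^2 + r*(-79*m - 40) - 48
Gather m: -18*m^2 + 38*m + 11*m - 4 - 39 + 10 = -18*m^2 + 49*m - 33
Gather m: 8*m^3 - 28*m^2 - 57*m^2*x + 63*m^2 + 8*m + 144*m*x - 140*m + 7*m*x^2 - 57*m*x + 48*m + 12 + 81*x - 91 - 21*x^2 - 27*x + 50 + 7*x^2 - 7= 8*m^3 + m^2*(35 - 57*x) + m*(7*x^2 + 87*x - 84) - 14*x^2 + 54*x - 36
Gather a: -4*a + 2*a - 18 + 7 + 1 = -2*a - 10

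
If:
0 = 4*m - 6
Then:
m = 3/2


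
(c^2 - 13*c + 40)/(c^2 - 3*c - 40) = (c - 5)/(c + 5)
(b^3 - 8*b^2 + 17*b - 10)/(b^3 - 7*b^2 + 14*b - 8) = (b - 5)/(b - 4)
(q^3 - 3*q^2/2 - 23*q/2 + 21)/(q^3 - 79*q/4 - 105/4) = 2*(q^2 - 5*q + 6)/(2*q^2 - 7*q - 15)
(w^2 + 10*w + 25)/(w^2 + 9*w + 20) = (w + 5)/(w + 4)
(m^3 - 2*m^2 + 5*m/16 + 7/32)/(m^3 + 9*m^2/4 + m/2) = (8*m^2 - 18*m + 7)/(8*m*(m + 2))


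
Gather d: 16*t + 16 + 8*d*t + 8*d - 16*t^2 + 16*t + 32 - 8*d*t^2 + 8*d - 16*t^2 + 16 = d*(-8*t^2 + 8*t + 16) - 32*t^2 + 32*t + 64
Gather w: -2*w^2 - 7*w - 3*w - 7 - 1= -2*w^2 - 10*w - 8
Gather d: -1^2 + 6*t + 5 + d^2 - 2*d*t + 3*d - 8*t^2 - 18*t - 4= d^2 + d*(3 - 2*t) - 8*t^2 - 12*t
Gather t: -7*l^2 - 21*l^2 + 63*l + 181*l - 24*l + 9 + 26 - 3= -28*l^2 + 220*l + 32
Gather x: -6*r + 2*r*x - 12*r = 2*r*x - 18*r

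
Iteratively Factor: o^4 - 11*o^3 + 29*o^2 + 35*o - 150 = (o + 2)*(o^3 - 13*o^2 + 55*o - 75) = (o - 5)*(o + 2)*(o^2 - 8*o + 15) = (o - 5)^2*(o + 2)*(o - 3)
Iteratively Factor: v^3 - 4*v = (v)*(v^2 - 4) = v*(v - 2)*(v + 2)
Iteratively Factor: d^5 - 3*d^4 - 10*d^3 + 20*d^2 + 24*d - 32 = (d - 4)*(d^4 + d^3 - 6*d^2 - 4*d + 8) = (d - 4)*(d + 2)*(d^3 - d^2 - 4*d + 4) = (d - 4)*(d - 2)*(d + 2)*(d^2 + d - 2) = (d - 4)*(d - 2)*(d + 2)^2*(d - 1)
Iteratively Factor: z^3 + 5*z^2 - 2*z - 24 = (z + 3)*(z^2 + 2*z - 8) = (z - 2)*(z + 3)*(z + 4)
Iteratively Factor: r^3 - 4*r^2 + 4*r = (r - 2)*(r^2 - 2*r) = r*(r - 2)*(r - 2)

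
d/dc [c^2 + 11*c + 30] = 2*c + 11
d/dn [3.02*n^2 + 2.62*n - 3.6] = 6.04*n + 2.62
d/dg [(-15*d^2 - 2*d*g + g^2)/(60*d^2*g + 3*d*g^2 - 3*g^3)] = (12*d^2 + 6*d*g + g^2)/(3*g^2*(16*d^2 + 8*d*g + g^2))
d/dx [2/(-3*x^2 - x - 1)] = 2*(6*x + 1)/(3*x^2 + x + 1)^2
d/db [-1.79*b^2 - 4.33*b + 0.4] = -3.58*b - 4.33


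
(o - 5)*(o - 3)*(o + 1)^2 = o^4 - 6*o^3 + 22*o + 15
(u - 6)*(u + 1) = u^2 - 5*u - 6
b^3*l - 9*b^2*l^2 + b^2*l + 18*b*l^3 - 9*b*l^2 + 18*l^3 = (b - 6*l)*(b - 3*l)*(b*l + l)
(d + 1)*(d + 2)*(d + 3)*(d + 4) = d^4 + 10*d^3 + 35*d^2 + 50*d + 24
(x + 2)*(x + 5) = x^2 + 7*x + 10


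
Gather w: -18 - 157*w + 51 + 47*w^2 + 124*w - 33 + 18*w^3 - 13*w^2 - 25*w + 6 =18*w^3 + 34*w^2 - 58*w + 6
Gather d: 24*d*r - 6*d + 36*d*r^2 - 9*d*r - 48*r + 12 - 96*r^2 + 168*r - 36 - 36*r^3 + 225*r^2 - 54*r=d*(36*r^2 + 15*r - 6) - 36*r^3 + 129*r^2 + 66*r - 24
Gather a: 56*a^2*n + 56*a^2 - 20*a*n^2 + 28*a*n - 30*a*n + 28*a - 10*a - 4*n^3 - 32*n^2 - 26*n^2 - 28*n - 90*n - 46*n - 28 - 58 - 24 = a^2*(56*n + 56) + a*(-20*n^2 - 2*n + 18) - 4*n^3 - 58*n^2 - 164*n - 110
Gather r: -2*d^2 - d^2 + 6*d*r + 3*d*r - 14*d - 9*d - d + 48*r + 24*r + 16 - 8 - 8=-3*d^2 - 24*d + r*(9*d + 72)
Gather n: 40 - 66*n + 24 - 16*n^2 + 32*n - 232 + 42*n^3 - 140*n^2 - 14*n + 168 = 42*n^3 - 156*n^2 - 48*n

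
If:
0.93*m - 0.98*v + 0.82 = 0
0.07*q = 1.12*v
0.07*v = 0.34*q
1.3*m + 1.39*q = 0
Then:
No Solution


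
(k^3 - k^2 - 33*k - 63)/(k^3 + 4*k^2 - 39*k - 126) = (k^2 - 4*k - 21)/(k^2 + k - 42)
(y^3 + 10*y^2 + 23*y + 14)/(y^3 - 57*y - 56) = (y + 2)/(y - 8)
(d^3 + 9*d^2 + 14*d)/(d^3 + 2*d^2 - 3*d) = (d^2 + 9*d + 14)/(d^2 + 2*d - 3)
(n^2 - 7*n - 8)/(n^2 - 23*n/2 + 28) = 2*(n + 1)/(2*n - 7)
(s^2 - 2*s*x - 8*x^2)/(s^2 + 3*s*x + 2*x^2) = (s - 4*x)/(s + x)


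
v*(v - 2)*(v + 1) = v^3 - v^2 - 2*v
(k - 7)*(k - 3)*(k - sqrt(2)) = k^3 - 10*k^2 - sqrt(2)*k^2 + 10*sqrt(2)*k + 21*k - 21*sqrt(2)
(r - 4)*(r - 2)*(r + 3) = r^3 - 3*r^2 - 10*r + 24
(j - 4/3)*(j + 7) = j^2 + 17*j/3 - 28/3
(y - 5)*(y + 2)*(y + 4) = y^3 + y^2 - 22*y - 40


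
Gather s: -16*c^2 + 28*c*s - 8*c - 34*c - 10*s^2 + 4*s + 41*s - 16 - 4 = -16*c^2 - 42*c - 10*s^2 + s*(28*c + 45) - 20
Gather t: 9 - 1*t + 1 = 10 - t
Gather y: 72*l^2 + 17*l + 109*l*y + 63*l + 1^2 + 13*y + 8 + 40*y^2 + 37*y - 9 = 72*l^2 + 80*l + 40*y^2 + y*(109*l + 50)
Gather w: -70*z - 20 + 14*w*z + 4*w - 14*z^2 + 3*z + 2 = w*(14*z + 4) - 14*z^2 - 67*z - 18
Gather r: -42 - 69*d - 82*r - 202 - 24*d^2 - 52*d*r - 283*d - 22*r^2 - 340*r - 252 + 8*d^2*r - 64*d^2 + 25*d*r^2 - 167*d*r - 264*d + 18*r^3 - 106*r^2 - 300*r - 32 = -88*d^2 - 616*d + 18*r^3 + r^2*(25*d - 128) + r*(8*d^2 - 219*d - 722) - 528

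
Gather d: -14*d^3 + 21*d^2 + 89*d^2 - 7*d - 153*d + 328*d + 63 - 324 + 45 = -14*d^3 + 110*d^2 + 168*d - 216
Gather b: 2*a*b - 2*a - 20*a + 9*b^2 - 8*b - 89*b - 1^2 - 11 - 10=-22*a + 9*b^2 + b*(2*a - 97) - 22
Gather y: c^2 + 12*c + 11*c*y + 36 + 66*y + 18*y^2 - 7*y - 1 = c^2 + 12*c + 18*y^2 + y*(11*c + 59) + 35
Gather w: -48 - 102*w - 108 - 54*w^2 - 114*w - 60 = -54*w^2 - 216*w - 216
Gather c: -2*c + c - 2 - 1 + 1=-c - 2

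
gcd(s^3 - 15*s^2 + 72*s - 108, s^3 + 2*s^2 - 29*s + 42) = s - 3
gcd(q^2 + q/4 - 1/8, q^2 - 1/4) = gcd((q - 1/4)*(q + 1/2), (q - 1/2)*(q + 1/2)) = q + 1/2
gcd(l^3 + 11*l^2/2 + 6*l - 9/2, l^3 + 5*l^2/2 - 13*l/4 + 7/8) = l - 1/2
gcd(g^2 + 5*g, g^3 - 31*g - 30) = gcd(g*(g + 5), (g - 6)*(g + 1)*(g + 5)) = g + 5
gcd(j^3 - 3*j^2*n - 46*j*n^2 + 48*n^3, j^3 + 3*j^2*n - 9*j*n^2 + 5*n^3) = j - n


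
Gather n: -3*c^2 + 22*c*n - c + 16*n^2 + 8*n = -3*c^2 - c + 16*n^2 + n*(22*c + 8)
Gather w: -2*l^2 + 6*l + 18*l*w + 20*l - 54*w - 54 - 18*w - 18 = -2*l^2 + 26*l + w*(18*l - 72) - 72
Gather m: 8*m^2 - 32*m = 8*m^2 - 32*m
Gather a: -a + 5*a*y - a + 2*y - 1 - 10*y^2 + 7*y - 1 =a*(5*y - 2) - 10*y^2 + 9*y - 2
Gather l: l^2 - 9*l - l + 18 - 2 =l^2 - 10*l + 16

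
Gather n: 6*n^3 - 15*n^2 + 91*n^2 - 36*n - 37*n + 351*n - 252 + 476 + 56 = 6*n^3 + 76*n^2 + 278*n + 280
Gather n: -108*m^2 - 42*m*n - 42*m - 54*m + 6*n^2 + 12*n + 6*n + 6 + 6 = -108*m^2 - 96*m + 6*n^2 + n*(18 - 42*m) + 12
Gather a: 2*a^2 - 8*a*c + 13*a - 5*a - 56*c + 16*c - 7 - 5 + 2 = 2*a^2 + a*(8 - 8*c) - 40*c - 10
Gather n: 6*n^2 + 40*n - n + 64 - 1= 6*n^2 + 39*n + 63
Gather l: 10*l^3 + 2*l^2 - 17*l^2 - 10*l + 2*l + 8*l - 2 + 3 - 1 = 10*l^3 - 15*l^2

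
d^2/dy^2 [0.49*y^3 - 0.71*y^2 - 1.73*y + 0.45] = 2.94*y - 1.42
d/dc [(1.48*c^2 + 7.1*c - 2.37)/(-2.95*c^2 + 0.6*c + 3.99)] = (21.833*c^2 - 2.1726*c + 29.751)/(8.7025*c^4 - 3.54*c^3 - 23.181*c^2 + 4.788*c + 15.9201)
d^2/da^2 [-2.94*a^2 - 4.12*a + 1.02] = -5.88000000000000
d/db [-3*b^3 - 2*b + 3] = -9*b^2 - 2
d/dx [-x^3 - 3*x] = -3*x^2 - 3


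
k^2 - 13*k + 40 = (k - 8)*(k - 5)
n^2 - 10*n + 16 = (n - 8)*(n - 2)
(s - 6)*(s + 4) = s^2 - 2*s - 24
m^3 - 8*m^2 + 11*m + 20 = (m - 5)*(m - 4)*(m + 1)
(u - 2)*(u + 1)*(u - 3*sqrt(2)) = u^3 - 3*sqrt(2)*u^2 - u^2 - 2*u + 3*sqrt(2)*u + 6*sqrt(2)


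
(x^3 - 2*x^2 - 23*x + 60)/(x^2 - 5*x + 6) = (x^2 + x - 20)/(x - 2)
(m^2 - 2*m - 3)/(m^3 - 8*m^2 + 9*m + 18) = 1/(m - 6)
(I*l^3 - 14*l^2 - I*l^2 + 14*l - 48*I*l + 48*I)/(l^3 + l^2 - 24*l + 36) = (I*l^3 + l^2*(-14 - I) + l*(14 - 48*I) + 48*I)/(l^3 + l^2 - 24*l + 36)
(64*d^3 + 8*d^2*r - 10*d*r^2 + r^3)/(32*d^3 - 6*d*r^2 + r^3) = (-8*d + r)/(-4*d + r)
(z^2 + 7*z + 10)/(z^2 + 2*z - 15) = (z + 2)/(z - 3)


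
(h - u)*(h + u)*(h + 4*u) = h^3 + 4*h^2*u - h*u^2 - 4*u^3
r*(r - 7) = r^2 - 7*r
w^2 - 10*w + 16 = (w - 8)*(w - 2)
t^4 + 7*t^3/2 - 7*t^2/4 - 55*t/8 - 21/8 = (t - 3/2)*(t + 1/2)*(t + 1)*(t + 7/2)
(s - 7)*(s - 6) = s^2 - 13*s + 42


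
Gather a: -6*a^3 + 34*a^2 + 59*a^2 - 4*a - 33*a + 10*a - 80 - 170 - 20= -6*a^3 + 93*a^2 - 27*a - 270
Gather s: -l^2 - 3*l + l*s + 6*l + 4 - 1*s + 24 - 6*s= -l^2 + 3*l + s*(l - 7) + 28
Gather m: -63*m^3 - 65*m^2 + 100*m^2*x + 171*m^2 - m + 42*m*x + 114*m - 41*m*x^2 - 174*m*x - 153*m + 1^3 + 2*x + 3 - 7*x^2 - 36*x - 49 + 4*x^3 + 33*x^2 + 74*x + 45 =-63*m^3 + m^2*(100*x + 106) + m*(-41*x^2 - 132*x - 40) + 4*x^3 + 26*x^2 + 40*x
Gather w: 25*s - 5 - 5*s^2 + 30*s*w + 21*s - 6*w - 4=-5*s^2 + 46*s + w*(30*s - 6) - 9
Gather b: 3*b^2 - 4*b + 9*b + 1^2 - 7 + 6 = 3*b^2 + 5*b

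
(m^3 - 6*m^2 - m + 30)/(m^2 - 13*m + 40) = (m^2 - m - 6)/(m - 8)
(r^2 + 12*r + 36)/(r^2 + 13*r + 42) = (r + 6)/(r + 7)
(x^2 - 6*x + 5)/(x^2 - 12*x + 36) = (x^2 - 6*x + 5)/(x^2 - 12*x + 36)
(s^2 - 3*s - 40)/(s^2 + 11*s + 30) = (s - 8)/(s + 6)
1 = 1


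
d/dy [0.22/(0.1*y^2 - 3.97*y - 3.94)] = (0.8734 - 0.044*y)/(-0.1*y^2 + 3.97*y + 3.94)^2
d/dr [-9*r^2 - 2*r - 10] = -18*r - 2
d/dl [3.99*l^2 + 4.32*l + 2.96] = 7.98*l + 4.32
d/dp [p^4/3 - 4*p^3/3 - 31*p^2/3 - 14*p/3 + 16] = 4*p^3/3 - 4*p^2 - 62*p/3 - 14/3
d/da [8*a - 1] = 8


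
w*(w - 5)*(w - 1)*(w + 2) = w^4 - 4*w^3 - 7*w^2 + 10*w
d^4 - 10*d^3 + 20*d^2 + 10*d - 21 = (d - 7)*(d - 3)*(d - 1)*(d + 1)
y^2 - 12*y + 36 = (y - 6)^2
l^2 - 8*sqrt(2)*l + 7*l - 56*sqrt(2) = (l + 7)*(l - 8*sqrt(2))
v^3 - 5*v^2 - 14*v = v*(v - 7)*(v + 2)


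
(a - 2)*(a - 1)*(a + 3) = a^3 - 7*a + 6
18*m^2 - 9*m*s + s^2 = (-6*m + s)*(-3*m + s)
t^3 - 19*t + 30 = (t - 3)*(t - 2)*(t + 5)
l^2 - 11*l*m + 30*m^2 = (l - 6*m)*(l - 5*m)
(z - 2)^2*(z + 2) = z^3 - 2*z^2 - 4*z + 8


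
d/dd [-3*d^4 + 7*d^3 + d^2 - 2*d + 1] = -12*d^3 + 21*d^2 + 2*d - 2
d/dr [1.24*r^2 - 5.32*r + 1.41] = 2.48*r - 5.32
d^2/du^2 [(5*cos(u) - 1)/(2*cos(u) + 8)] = 21*(cos(u)^2 - 4*cos(u) - 2)/(2*(cos(u) + 4)^3)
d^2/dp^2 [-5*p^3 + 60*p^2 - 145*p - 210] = 120 - 30*p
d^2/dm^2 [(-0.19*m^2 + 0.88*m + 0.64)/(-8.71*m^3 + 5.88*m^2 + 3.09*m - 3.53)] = (28.828358*m^6 - 400.562448*m^5 - 281.540298*m^4 + 327.53069*m^3 + 318.926904*m^2 - 61.297728*m - 53.25217)/(660.776311*m^9 - 1338.242724*m^8 + 200.168865*m^7 + 1549.625739*m^6 - 1155.742299*m^5 - 372.32199*m^4 + 680.923344*m^3 - 118.695897*m^2 - 115.512543*m + 43.986977)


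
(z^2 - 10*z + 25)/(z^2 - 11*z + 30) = (z - 5)/(z - 6)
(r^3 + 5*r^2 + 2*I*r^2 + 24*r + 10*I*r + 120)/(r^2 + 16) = (r^2 + r*(5 + 6*I) + 30*I)/(r + 4*I)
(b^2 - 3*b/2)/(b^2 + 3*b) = (b - 3/2)/(b + 3)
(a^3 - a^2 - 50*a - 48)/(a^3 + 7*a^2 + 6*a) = (a - 8)/a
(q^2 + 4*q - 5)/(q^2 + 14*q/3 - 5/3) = 3*(q - 1)/(3*q - 1)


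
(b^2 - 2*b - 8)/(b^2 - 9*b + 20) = (b + 2)/(b - 5)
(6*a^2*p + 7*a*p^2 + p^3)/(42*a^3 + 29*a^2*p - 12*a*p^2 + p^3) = p*(6*a + p)/(42*a^2 - 13*a*p + p^2)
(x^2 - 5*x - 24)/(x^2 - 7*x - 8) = (x + 3)/(x + 1)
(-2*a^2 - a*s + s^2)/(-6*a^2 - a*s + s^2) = (2*a^2 + a*s - s^2)/(6*a^2 + a*s - s^2)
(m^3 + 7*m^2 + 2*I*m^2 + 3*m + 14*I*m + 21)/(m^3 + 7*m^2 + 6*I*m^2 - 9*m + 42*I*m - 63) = (m - I)/(m + 3*I)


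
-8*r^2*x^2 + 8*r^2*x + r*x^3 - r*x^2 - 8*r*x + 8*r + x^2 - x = (-8*r + x)*(x - 1)*(r*x + 1)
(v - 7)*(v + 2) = v^2 - 5*v - 14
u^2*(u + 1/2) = u^3 + u^2/2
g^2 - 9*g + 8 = (g - 8)*(g - 1)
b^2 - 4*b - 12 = (b - 6)*(b + 2)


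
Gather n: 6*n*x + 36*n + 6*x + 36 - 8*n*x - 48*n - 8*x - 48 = n*(-2*x - 12) - 2*x - 12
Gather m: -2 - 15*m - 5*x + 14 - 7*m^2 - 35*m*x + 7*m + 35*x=-7*m^2 + m*(-35*x - 8) + 30*x + 12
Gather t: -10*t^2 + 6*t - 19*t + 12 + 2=-10*t^2 - 13*t + 14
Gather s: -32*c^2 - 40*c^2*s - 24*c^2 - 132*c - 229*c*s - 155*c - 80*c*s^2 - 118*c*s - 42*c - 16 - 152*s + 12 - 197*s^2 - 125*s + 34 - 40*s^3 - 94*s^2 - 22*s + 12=-56*c^2 - 329*c - 40*s^3 + s^2*(-80*c - 291) + s*(-40*c^2 - 347*c - 299) + 42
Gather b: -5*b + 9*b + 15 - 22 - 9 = 4*b - 16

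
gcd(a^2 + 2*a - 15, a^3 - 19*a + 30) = a^2 + 2*a - 15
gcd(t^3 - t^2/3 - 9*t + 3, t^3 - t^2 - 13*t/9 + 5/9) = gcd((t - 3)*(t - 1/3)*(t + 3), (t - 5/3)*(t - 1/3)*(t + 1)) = t - 1/3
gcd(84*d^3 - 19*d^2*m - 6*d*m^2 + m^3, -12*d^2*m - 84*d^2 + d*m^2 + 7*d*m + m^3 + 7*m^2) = 12*d^2 - d*m - m^2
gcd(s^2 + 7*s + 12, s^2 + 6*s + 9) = s + 3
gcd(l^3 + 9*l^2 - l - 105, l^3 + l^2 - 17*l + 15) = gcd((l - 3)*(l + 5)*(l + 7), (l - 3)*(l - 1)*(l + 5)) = l^2 + 2*l - 15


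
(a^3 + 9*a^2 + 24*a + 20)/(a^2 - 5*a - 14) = (a^2 + 7*a + 10)/(a - 7)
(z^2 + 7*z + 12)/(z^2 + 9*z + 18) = (z + 4)/(z + 6)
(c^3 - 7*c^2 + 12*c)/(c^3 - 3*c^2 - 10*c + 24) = c*(c - 3)/(c^2 + c - 6)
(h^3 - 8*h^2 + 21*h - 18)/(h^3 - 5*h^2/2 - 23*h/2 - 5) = 2*(-h^3 + 8*h^2 - 21*h + 18)/(-2*h^3 + 5*h^2 + 23*h + 10)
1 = 1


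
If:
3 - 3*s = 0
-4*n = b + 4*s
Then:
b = -4*n - 4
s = 1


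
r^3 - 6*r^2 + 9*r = r*(r - 3)^2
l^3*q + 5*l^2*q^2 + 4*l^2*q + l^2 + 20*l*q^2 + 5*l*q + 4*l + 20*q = (l + 4)*(l + 5*q)*(l*q + 1)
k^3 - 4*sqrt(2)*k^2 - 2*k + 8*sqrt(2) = (k - 4*sqrt(2))*(k - sqrt(2))*(k + sqrt(2))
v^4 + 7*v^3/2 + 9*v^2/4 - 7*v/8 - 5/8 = (v - 1/2)*(v + 1/2)*(v + 1)*(v + 5/2)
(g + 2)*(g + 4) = g^2 + 6*g + 8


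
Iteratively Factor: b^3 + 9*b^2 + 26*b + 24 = (b + 2)*(b^2 + 7*b + 12) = (b + 2)*(b + 3)*(b + 4)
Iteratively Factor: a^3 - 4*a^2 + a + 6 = (a - 3)*(a^2 - a - 2) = (a - 3)*(a + 1)*(a - 2)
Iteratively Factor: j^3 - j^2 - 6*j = (j)*(j^2 - j - 6) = j*(j + 2)*(j - 3)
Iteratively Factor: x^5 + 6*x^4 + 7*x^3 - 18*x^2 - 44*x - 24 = (x + 2)*(x^4 + 4*x^3 - x^2 - 16*x - 12) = (x - 2)*(x + 2)*(x^3 + 6*x^2 + 11*x + 6) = (x - 2)*(x + 2)^2*(x^2 + 4*x + 3) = (x - 2)*(x + 2)^2*(x + 3)*(x + 1)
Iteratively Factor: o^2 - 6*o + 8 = (o - 2)*(o - 4)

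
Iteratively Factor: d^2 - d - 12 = (d - 4)*(d + 3)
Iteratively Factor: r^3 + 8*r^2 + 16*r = (r + 4)*(r^2 + 4*r) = r*(r + 4)*(r + 4)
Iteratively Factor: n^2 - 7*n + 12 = (n - 4)*(n - 3)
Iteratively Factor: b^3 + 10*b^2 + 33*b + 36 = (b + 4)*(b^2 + 6*b + 9) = (b + 3)*(b + 4)*(b + 3)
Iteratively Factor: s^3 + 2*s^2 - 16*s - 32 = (s - 4)*(s^2 + 6*s + 8) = (s - 4)*(s + 4)*(s + 2)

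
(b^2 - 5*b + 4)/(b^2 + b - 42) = (b^2 - 5*b + 4)/(b^2 + b - 42)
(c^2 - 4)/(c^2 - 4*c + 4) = (c + 2)/(c - 2)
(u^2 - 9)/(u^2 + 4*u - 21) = (u + 3)/(u + 7)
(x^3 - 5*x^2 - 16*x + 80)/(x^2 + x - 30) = (x^2 - 16)/(x + 6)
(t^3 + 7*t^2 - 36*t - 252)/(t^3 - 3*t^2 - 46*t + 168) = (t + 6)/(t - 4)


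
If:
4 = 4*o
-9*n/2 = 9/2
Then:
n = -1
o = 1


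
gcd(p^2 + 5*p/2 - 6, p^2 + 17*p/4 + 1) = p + 4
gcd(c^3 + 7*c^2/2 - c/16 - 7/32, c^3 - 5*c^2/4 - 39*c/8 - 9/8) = c + 1/4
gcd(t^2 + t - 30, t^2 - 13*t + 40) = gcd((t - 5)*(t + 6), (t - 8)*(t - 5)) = t - 5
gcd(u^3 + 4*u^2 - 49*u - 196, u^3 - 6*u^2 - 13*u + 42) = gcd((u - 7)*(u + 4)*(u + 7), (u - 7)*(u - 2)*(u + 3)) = u - 7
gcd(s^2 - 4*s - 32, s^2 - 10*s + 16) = s - 8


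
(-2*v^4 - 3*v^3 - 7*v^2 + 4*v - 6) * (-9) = 18*v^4 + 27*v^3 + 63*v^2 - 36*v + 54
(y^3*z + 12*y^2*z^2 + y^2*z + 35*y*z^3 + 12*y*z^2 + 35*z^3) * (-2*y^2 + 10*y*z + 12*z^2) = -2*y^5*z - 14*y^4*z^2 - 2*y^4*z + 62*y^3*z^3 - 14*y^3*z^2 + 494*y^2*z^4 + 62*y^2*z^3 + 420*y*z^5 + 494*y*z^4 + 420*z^5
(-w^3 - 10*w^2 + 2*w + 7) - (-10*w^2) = -w^3 + 2*w + 7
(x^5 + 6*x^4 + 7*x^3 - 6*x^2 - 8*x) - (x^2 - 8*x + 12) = x^5 + 6*x^4 + 7*x^3 - 7*x^2 - 12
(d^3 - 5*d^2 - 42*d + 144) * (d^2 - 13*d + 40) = d^5 - 18*d^4 + 63*d^3 + 490*d^2 - 3552*d + 5760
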